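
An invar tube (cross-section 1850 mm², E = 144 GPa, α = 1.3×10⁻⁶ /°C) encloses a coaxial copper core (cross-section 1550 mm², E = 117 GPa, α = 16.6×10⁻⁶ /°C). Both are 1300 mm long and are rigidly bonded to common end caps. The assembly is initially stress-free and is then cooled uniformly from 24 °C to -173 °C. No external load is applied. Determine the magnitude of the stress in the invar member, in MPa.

Both members must finish at the same length. With the larger α, the copper tends to over-contract; the plates restrain it, putting the copper in tension and the invar in compression. With no external load the two internal forces are equal and opposite, magnitude P.
Compatibility of the two members (thermal + elastic change equal): (α₁ − α₂)ΔT = P·[1/(A₁E₁) + 1/(A₂E₂)].
|α₁ − α₂|·ΔT = 15.3×10⁻⁶ × 197 = 0.003014.
1/(A₁E₁) + 1/(A₂E₂) = 1/(1850×144×10³) + 1/(1550×117×10³) = 9.268×10⁻⁹ N⁻¹.
P = 0.003014 / 9.268×10⁻⁹ = 325200 N = 325.2 kN.
σ_{invar} = P/A₁ = 325200/1850 = 175.8 MPa, compressive.

σ ≈ 176 MPa (compressive)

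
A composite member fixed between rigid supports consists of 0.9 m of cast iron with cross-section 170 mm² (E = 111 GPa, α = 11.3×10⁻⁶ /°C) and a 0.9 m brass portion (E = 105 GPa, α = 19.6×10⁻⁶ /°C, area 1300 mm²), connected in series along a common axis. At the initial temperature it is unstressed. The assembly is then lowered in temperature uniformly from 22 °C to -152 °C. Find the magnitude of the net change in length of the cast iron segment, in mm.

If the supports were absent, the total length change would be Σ αᵢΔT Lᵢ = 11.3×10⁻⁶×174×900 + 19.6×10⁻⁶×174×900 = 4.839 mm.
The rigid supports impose zero overall length change; the single axial force P common to all segments must satisfy P Σ Lᵢ/(AᵢEᵢ) = δ_free.
The series flexibility is Σ Lᵢ/(AᵢEᵢ) = 900/(170×111×10³) + 900/(1300×105×10³) = 5.429×10⁻⁵ mm/N.
Hence P = δ_free / Σ(L/AE) = 4.839/5.429×10⁻⁵ = 89.13 kN (tensile).
For the cast iron segment, free thermal change = 11.3×10⁻⁶×174×900 = 1.77 mm and elastic change from P = 89130×900/(170×111×10³) = 4.251 mm; these oppose, so the net change is 2.48 mm (segment lengthens).

|ΔL| ≈ 2.48 mm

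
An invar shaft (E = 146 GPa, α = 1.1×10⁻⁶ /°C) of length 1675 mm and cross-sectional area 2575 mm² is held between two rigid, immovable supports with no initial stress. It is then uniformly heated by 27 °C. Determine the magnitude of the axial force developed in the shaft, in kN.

P ≈ 11.2 kN (compressive)

The ends cannot move, so σ = EαΔT = 146×10³ × 1.1×10⁻⁶ × 27 = 4.336 MPa.
Then P = σA = 4.336 × 2575 mm² = 11.17 kN, compressive.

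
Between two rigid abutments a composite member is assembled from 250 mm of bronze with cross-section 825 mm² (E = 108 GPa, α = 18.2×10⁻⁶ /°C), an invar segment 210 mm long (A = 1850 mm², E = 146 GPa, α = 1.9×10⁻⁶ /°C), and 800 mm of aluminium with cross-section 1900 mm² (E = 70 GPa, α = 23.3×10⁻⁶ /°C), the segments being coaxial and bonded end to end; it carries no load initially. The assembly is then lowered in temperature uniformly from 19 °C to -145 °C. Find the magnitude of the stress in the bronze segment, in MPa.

With the walls removed the bar would change length by δ_free = Σ αᵢΔT Lᵢ = 18.2×10⁻⁶×164×250 + 1.9×10⁻⁶×164×210 + 23.3×10⁻⁶×164×800 = 3.869 mm.
The rigid supports impose zero overall length change; the single axial force P common to all segments must satisfy P Σ Lᵢ/(AᵢEᵢ) = δ_free.
Σ Lᵢ/(AᵢEᵢ) = 250/(825×108×10³) + 210/(1850×146×10³) + 800/(1900×70×10³) = 9.598×10⁻⁶ mm/N.
So P = 3.869 / 9.598×10⁻⁶ = 403 kN, tensile.
σ_{bronze} = P / A = 403000 / 825 = 488.5 MPa.

σ ≈ 489 MPa (tensile)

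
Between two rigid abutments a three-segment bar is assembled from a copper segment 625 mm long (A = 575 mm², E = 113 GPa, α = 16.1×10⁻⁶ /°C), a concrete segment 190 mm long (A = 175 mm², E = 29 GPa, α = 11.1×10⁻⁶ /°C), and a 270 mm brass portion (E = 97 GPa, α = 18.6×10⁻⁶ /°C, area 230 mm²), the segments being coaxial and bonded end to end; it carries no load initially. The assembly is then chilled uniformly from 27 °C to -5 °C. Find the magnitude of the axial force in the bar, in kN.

If the supports were absent, the total length change would be Σ αᵢΔT Lᵢ = 16.1×10⁻⁶×32×625 + 11.1×10⁻⁶×32×190 + 18.6×10⁻⁶×32×270 = 0.5502 mm.
The rigid supports impose zero overall length change; the single axial force P common to all segments must satisfy P Σ Lᵢ/(AᵢEᵢ) = δ_free.
Σ Lᵢ/(AᵢEᵢ) = 625/(575×113×10³) + 190/(175×29×10³) + 270/(230×97×10³) = 5.916×10⁻⁵ mm/N.
So P = 0.5502 / 5.916×10⁻⁵ = 9.3 kN, tensile.

P ≈ 9.3 kN (tensile)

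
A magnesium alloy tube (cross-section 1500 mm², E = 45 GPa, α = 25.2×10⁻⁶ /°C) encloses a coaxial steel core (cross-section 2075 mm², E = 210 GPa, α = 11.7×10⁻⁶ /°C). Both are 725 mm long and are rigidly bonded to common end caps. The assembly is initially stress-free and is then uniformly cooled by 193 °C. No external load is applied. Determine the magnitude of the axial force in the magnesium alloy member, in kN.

Equilibrium of a rigid end plate with no external load gives equal and opposite internal forces ±P in the two members. Since α_{magnesium alloy} > α_{steel}, cooling drives the magnesium alloy into tension and the steel into compression.
Compatibility of the two members (thermal + elastic change equal): (α₁ − α₂)ΔT = P·[1/(A₁E₁) + 1/(A₂E₂)].
|α₁ − α₂|·ΔT = 13.5×10⁻⁶ × 193 = 0.002605.
1/(A₁E₁) + 1/(A₂E₂) = 1/(1500×45×10³) + 1/(2075×210×10³) = 1.711×10⁻⁸ N⁻¹.
P = 0.002605 / 1.711×10⁻⁸ = 152300 N = 152.3 kN.

P ≈ 152 kN (tensile in the magnesium alloy)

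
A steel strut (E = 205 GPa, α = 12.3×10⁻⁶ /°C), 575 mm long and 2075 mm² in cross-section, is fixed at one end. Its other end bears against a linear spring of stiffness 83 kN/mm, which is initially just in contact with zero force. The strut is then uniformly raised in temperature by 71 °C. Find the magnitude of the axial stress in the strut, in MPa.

σ ≈ 18.1 MPa (compressive)

The unrestrained thermal change is αΔT L = 12.3×10⁻⁶ × 71 × 575 = 0.5021 mm.
Let P be the compressive force at the spring. The strut shortens elastically by PL/(AE) and the spring compresses by P/k; together these equal δ_free.
So P = δ_free / [L/(AE) + 1/k] = 0.5021 / [ 575/(2075×205×10³) + 1/(83×10³) ].
P = 0.5021 / 1.34×10⁻⁵ = 37470 N.
σ = P/A = 37470/2075 = 18.06 MPa.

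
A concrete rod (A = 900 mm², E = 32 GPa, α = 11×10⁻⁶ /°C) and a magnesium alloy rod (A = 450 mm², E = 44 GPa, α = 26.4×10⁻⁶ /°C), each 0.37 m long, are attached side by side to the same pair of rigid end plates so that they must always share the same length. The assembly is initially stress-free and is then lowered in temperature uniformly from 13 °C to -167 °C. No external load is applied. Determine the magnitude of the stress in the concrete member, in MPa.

Equilibrium of a rigid end plate with no external load gives equal and opposite internal forces ±P in the two members. Since α_{magnesium alloy} > α_{concrete}, cooling drives the magnesium alloy into tension and the concrete into compression.
Compatibility of the two members (thermal + elastic change equal): (α₁ − α₂)ΔT = P·[1/(A₁E₁) + 1/(A₂E₂)].
|α₁ − α₂|·ΔT = 15.4×10⁻⁶ × 180 = 0.002772.
1/(A₁E₁) + 1/(A₂E₂) = 1/(900×32×10³) + 1/(450×44×10³) = 8.523×10⁻⁸ N⁻¹.
So P = 0.002772 / 8.523×10⁻⁸ = 32.52 kN.
σ_{concrete} = P/A₁ = 32520/900 = 36.14 MPa, compressive.

σ ≈ 36.1 MPa (compressive)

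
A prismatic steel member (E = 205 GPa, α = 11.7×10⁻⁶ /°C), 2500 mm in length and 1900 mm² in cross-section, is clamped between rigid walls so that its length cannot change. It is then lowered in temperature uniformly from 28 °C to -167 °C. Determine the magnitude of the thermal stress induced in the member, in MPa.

The supports are rigid, so the total axial strain is zero. The restrained thermal strain is ε = αΔT = 11.7×10⁻⁶ × 195 = 2281.5×10⁻⁶.
The stress required to suppress this strain is σ = Eε = 205×10³ × 2281.5×10⁻⁶ = 467.7 MPa, tensile since the member is trying to contract.

σ ≈ 468 MPa (tensile)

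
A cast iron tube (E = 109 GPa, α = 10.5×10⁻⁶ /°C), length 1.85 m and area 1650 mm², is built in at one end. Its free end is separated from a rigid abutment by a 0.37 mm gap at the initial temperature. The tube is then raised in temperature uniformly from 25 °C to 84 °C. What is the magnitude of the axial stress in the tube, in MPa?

σ ≈ 45.7 MPa (compressive)

If the wall were absent the tube would grow by αΔT L = 10.5×10⁻⁶ × 59 × 1850 = 1.146 mm.
The gap closes (δ_free > 0.37 mm) and the wall then resists a further 1.146 − 0.37 = 0.7761 mm of expansion.
So σ = E(δ_free − g)/L = 109×10³ × 0.7761/1850 = 45.73 MPa.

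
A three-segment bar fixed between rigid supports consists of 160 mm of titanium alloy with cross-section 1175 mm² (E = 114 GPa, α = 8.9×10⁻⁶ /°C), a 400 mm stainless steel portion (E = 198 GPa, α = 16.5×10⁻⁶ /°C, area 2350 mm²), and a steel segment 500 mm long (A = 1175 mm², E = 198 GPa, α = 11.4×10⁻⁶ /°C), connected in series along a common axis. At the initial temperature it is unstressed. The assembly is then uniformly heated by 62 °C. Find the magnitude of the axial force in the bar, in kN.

P ≈ 202 kN (compressive)

If the supports were absent, the total length change would be Σ αᵢΔT Lᵢ = 8.9×10⁻⁶×62×160 + 16.5×10⁻⁶×62×400 + 11.4×10⁻⁶×62×500 = 0.8509 mm.
Since the ends are fixed, an axial force P builds up, equal in every segment, with P · Σ Lᵢ/(AᵢEᵢ) = δ_free.
Σ Lᵢ/(AᵢEᵢ) = 160/(1175×114×10³) + 400/(2350×198×10³) + 500/(1175×198×10³) = 4.203×10⁻⁶ mm/N.
Hence P = δ_free / Σ(L/AE) = 0.8509/4.203×10⁻⁶ = 202.4 kN (compressive).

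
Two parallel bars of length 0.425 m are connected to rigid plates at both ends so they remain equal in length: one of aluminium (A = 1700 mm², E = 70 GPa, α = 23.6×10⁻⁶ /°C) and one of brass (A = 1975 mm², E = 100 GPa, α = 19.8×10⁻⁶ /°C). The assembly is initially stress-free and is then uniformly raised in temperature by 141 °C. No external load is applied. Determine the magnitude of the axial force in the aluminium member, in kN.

Both members must finish at the same length. With the larger α, the aluminium tends to over-expand; the plates restrain it, putting the aluminium in compression and the brass in tension. With no external load the two internal forces are equal and opposite, magnitude P.
Compatibility of the two members (thermal + elastic change equal): (α₁ − α₂)ΔT = P·[1/(A₁E₁) + 1/(A₂E₂)].
|α₁ − α₂|·ΔT = 3.8×10⁻⁶ × 141 = 0.0005358.
1/(A₁E₁) + 1/(A₂E₂) = 1/(1700×70×10³) + 1/(1975×100×10³) = 1.347×10⁻⁸ N⁻¹.
P = 0.0005358 / 1.347×10⁻⁸ = 39790 N = 39.79 kN.

P ≈ 39.8 kN (compressive in the aluminium)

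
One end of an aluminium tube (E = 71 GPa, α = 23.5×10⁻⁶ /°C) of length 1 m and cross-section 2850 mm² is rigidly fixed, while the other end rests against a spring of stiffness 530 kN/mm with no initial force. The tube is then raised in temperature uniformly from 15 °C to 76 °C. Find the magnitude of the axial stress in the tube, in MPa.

σ ≈ 73.7 MPa (compressive)

The unrestrained thermal change is αΔT L = 23.5×10⁻⁶ × 61 × 1000 = 1.433 mm.
Let P be the compressive force at the spring. The tube shortens elastically by PL/(AE) and the spring compresses by P/k; together these equal δ_free.
P [ L/(AE) + 1/k ] = δ_free → P [ 1000/(2850×71×10³) + 1/(530×10³) ] = 1.433.
P = 1.433 / 6.829×10⁻⁶ = 209900 N.
σ = P/A = 209900/2850 = 73.66 MPa.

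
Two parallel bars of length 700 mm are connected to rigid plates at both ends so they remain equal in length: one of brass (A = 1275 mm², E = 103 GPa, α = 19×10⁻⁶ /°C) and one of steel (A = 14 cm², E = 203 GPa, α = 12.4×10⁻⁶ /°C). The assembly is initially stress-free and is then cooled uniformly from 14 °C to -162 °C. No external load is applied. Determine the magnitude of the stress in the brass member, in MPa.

σ ≈ 81.8 MPa (tensile)

Equilibrium of a rigid end plate with no external load gives equal and opposite internal forces ±P in the two members. Since α_{brass} > α_{steel}, cooling drives the brass into tension and the steel into compression.
Equating the net (thermal + elastic) strains gives |α₁ − α₂|·ΔT = P·[1/(A₁E₁) + 1/(A₂E₂)].
|α₁ − α₂|·ΔT = 6.6×10⁻⁶ × 176 = 0.001162.
1/(A₁E₁) + 1/(A₂E₂) = 1/(1275×103×10³) + 1/(1400×203×10³) = 1.113×10⁻⁸ N⁻¹.
P = 0.001162 / 1.113×10⁻⁸ = 104300 N = 104.3 kN.
σ_{brass} = P/A₁ = 104300/1275 = 81.83 MPa, tensile.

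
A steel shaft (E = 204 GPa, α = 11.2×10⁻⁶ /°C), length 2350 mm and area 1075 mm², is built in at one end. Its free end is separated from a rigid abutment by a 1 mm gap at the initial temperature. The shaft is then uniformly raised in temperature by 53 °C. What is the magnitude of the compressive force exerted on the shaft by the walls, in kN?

P ≈ 36.9 kN

If the wall were absent the shaft would grow by αΔT L = 11.2×10⁻⁶ × 53 × 2350 = 1.395 mm.
This exceeds the 1 mm gap, so the wall pushes back. The portion of expansion that must be recovered elastically is δ_free − gap = 1.395 − 1 = 0.395 mm.
So σ = E(δ_free − g)/L = 204×10³ × 0.395/2350 = 34.29 MPa.
Force on the wall = σA = 34.29 × 1075 mm² = 36.86 kN.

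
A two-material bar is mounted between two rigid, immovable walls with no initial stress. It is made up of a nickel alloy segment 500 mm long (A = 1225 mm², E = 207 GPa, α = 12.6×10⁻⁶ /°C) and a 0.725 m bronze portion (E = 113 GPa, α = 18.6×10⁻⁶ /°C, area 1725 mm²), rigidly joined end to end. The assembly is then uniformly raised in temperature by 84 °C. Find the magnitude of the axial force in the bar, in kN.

P ≈ 292 kN (compressive)

If the supports were absent, the total length change would be Σ αᵢΔT Lᵢ = 12.6×10⁻⁶×84×500 + 18.6×10⁻⁶×84×725 = 1.662 mm.
The rigid supports impose zero overall length change; the single axial force P common to all segments must satisfy P Σ Lᵢ/(AᵢEᵢ) = δ_free.
Σ Lᵢ/(AᵢEᵢ) = 500/(1225×207×10³) + 725/(1725×113×10³) = 5.691×10⁻⁶ mm/N.
P = 1.662 / 5.691×10⁻⁶ = 292000 N = 292 kN, compressive.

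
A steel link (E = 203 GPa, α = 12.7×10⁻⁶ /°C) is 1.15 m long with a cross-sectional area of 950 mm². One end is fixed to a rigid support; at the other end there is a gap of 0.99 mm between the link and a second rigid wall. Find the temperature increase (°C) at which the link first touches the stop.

The gap closes when αΔT L = 0.99 mm, since the link is still unstressed at that instant.
ΔT = 0.99 / (12.7×10⁻⁶ × 1150) = 67.79 °C.

ΔT ≈ 67.8 °C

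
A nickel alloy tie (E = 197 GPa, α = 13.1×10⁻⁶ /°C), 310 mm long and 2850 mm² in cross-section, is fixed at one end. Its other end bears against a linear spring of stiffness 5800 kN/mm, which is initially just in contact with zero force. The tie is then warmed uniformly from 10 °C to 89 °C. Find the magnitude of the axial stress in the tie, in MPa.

If the spring were absent the tie would lengthen by αΔT L = 13.1×10⁻⁶ × 79 × 310 = 0.3208 mm.
With a force P in the spring, the elastic change of the tie is PL/(AE) and that of the spring is P/k; compatibility requires their sum to equal δ_free.
So P = δ_free / [L/(AE) + 1/k] = 0.3208 / [ 310/(2850×197×10³) + 1/(5800×10³) ].
P = 0.3208 / 7.246×10⁻⁷ = 442800 N.
σ = P/A = 442800/2850 = 155.4 MPa.

σ ≈ 155 MPa (compressive)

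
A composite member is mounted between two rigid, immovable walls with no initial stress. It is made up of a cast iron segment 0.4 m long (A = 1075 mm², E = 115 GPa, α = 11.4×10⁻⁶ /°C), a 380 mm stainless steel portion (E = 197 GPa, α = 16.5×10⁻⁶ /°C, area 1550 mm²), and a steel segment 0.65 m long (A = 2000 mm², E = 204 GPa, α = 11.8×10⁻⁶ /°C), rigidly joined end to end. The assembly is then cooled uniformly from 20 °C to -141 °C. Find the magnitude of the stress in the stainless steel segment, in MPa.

σ ≈ 316 MPa (tensile)

With the walls removed the bar would change length by δ_free = Σ αᵢΔT Lᵢ = 11.4×10⁻⁶×161×400 + 16.5×10⁻⁶×161×380 + 11.8×10⁻⁶×161×650 = 2.978 mm.
The rigid supports impose zero overall length change; the single axial force P common to all segments must satisfy P Σ Lᵢ/(AᵢEᵢ) = δ_free.
Σ Lᵢ/(AᵢEᵢ) = 400/(1075×115×10³) + 380/(1550×197×10³) + 650/(2000×204×10³) = 6.073×10⁻⁶ mm/N.
Hence P = δ_free / Σ(L/AE) = 2.978/6.073×10⁻⁶ = 490.4 kN (tensile).
σ_{stainless steel} = P / A = 490400 / 1550 = 316.4 MPa.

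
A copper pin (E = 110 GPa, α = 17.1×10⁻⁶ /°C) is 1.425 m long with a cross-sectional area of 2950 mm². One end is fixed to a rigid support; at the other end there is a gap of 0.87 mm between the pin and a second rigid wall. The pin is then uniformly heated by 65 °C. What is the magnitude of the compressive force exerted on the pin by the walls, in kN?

P ≈ 163 kN

Free thermal elongation = αΔT L = 17.1×10⁻⁶ × 65 × 1425 = 1.584 mm.
This exceeds the 0.87 mm gap, so the wall pushes back. The portion of expansion that must be recovered elastically is δ_free − gap = 1.584 − 0.87 = 0.7139 mm.
Compatibility: PL/(AE) = 0.7139 mm, so σ = P/A = E × (0.7139/1425) = 55.11 MPa.
P = σA = 55.11 × 2950 = 162.6 kN.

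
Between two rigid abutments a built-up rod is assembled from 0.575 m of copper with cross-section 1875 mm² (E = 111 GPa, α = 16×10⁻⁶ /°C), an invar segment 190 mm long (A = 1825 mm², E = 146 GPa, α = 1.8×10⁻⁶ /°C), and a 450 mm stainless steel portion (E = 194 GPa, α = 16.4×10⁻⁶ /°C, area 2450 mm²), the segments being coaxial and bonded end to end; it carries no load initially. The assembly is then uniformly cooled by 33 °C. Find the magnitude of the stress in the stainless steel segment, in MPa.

Free thermal contraction of the whole bar: Σ αᵢΔT Lᵢ = 16×10⁻⁶×33×575 + 1.8×10⁻⁶×33×190 + 16.4×10⁻⁶×33×450 = 0.5584 mm.
Since the ends are fixed, an axial force P builds up, equal in every segment, with P · Σ Lᵢ/(AᵢEᵢ) = δ_free.
Σ Lᵢ/(AᵢEᵢ) = 575/(1875×111×10³) + 190/(1825×146×10³) + 450/(2450×194×10³) = 4.423×10⁻⁶ mm/N.
So P = 0.5584 / 4.423×10⁻⁶ = 126.3 kN, tensile.
σ_{stainless steel} = P / A = 126300 / 2450 = 51.54 MPa.

σ ≈ 51.5 MPa (tensile)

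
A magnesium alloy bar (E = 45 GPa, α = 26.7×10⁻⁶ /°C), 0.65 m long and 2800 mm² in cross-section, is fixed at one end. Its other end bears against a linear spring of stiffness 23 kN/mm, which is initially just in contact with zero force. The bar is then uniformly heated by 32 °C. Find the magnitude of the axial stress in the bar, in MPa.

If the spring were absent the bar would lengthen by αΔT L = 26.7×10⁻⁶ × 32 × 650 = 0.5554 mm.
Let P be the compressive force at the spring. The bar shortens elastically by PL/(AE) and the spring compresses by P/k; together these equal δ_free.
So P = δ_free / [L/(AE) + 1/k] = 0.5554 / [ 650/(2800×45×10³) + 1/(23×10³) ].
P = 0.5554 / 4.864×10⁻⁵ = 11420 N.
σ = P/A = 11420/2800 = 4.078 MPa.

σ ≈ 4.08 MPa (compressive)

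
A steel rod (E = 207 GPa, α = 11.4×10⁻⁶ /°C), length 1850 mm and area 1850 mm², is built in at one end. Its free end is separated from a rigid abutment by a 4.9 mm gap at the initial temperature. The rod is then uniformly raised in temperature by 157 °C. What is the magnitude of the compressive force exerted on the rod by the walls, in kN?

P ≈ 0 kN

Free thermal elongation = αΔT L = 11.4×10⁻⁶ × 157 × 1850 = 3.311 mm.
Since δ_free = 3.31 mm is less than the 4.9 mm gap, the rod never touches the wall. No axial force develops.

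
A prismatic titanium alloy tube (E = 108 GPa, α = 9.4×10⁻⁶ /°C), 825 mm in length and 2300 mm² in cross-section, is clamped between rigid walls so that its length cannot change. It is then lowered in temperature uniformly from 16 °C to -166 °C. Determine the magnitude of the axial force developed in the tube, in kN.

P ≈ 425 kN (tensile)

With zero net strain, σ = E·αΔT = 108 GPa × 9.4×10⁻⁶ × 182 = 184.8 MPa.
Axial force P = σA = 184.8 × 2300 = 425000 N = 425 kN, tensile.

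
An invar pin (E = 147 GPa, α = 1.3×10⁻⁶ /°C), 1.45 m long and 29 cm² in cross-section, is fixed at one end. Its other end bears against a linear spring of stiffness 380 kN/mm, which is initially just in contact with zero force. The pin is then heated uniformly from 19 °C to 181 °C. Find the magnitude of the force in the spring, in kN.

Free thermal expansion: δ_free = αΔT L = 1.3×10⁻⁶ × 162 × 1450 = 0.3054 mm.
With a force P in the spring, the elastic change of the pin is PL/(AE) and that of the spring is P/k; compatibility requires their sum to equal δ_free.
P [ L/(AE) + 1/k ] = δ_free → P [ 1450/(2900×147×10³) + 1/(380×10³) ] = 0.3054.
P = 0.3054 / 6.033×10⁻⁶ = 50620 N.

P ≈ 50.6 kN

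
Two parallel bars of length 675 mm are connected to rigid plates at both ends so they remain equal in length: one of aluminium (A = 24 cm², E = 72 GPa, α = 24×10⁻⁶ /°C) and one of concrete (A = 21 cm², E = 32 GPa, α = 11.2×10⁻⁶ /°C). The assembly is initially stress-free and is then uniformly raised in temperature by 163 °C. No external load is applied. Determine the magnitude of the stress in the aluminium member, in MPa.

The aluminium has the larger α, so on heating it would change length more than the concrete if both were free. The rigid plates force a common final length, so the aluminium is put into compression and the concrete into tension, with equal and opposite forces P (no external load).
Equating the net (thermal + elastic) strains gives |α₁ − α₂|·ΔT = P·[1/(A₁E₁) + 1/(A₂E₂)].
|α₁ − α₂|·ΔT = 12.8×10⁻⁶ × 163 = 0.002086.
1/(A₁E₁) + 1/(A₂E₂) = 1/(2400×72×10³) + 1/(2100×32×10³) = 2.067×10⁻⁸ N⁻¹.
P = 0.002086 / 2.067×10⁻⁸ = 100900 N = 100.9 kN.
σ_{aluminium} = P/A₁ = 100900/2400 = 42.06 MPa, compressive.

σ ≈ 42.1 MPa (compressive)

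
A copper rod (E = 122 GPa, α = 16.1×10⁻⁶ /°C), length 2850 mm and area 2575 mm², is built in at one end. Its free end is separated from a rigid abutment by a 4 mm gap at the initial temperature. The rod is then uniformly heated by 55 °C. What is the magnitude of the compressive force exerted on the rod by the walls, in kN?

P ≈ 0 kN

Unrestrained expansion: δ_free = αΔT L = 16.1×10⁻⁶ × 55 × 2850 = 2.524 mm.
Since δ_free = 2.52 mm is less than the 4 mm gap, the rod never touches the wall. No axial force develops.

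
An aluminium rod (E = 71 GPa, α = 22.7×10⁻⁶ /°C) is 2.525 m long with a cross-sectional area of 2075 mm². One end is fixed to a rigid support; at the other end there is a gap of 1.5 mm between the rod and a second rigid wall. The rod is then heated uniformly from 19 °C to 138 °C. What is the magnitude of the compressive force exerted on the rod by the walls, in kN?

P ≈ 310 kN

If the wall were absent the rod would grow by αΔT L = 22.7×10⁻⁶ × 119 × 2525 = 6.821 mm.
The gap closes (δ_free > 1.5 mm) and the wall then resists a further 6.821 − 1.5 = 5.321 mm of expansion.
Compatibility: PL/(AE) = 5.321 mm, so σ = P/A = E × (5.321/2525) = 149.6 MPa.
Force on the wall = σA = 149.6 × 2075 mm² = 310.4 kN.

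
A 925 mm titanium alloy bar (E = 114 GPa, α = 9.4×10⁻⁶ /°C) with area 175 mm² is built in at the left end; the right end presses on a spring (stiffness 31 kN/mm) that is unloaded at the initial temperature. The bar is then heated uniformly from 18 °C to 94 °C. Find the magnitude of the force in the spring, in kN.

P ≈ 8.4 kN

The unrestrained thermal change is αΔT L = 9.4×10⁻⁶ × 76 × 925 = 0.6608 mm.
With a force P in the spring, the elastic change of the bar is PL/(AE) and that of the spring is P/k; compatibility requires their sum to equal δ_free.
P [ L/(AE) + 1/k ] = δ_free → P [ 925/(175×114×10³) + 1/(31×10³) ] = 0.6608.
P = 0.6608 / 7.862×10⁻⁵ = 8405 N.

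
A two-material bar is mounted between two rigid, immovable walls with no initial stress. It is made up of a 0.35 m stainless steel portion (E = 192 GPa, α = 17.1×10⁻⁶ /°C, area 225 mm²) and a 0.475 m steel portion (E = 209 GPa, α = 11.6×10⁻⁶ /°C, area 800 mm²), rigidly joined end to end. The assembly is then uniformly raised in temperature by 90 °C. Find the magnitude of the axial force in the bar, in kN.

If the supports were absent, the total length change would be Σ αᵢΔT Lᵢ = 17.1×10⁻⁶×90×350 + 11.6×10⁻⁶×90×475 = 1.035 mm.
The rigid supports impose zero overall length change; the single axial force P common to all segments must satisfy P Σ Lᵢ/(AᵢEᵢ) = δ_free.
The series flexibility is Σ Lᵢ/(AᵢEᵢ) = 350/(225×192×10³) + 475/(800×209×10³) = 1.094×10⁻⁵ mm/N.
So P = 1.035 / 1.094×10⁻⁵ = 94.54 kN, compressive.

P ≈ 94.5 kN (compressive)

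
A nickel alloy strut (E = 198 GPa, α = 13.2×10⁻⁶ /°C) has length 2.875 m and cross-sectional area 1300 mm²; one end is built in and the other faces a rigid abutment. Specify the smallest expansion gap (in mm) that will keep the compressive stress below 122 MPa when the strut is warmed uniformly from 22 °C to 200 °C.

With no wall the strut would lengthen by αΔT L = 13.2×10⁻⁶ × 178 × 2875 = 6.755 mm.
At the allowable stress the elastic shortening the wall may impose is σL/E = 122 × 2875 / (198×10³) = 1.771 mm.
The gap must absorb the remainder: g_min = 6.755 − 1.771 = 4.984 mm.

g ≈ 4.98 mm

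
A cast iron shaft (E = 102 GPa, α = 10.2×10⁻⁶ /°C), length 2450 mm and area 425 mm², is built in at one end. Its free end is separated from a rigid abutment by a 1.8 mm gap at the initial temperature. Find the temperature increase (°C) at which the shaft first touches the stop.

ΔT ≈ 72 °C

Contact occurs when the free expansion equals the gap: αΔT L = 1.8 mm.
ΔT = 1.8 / (10.2×10⁻⁶ × 2450) = 72.03 °C.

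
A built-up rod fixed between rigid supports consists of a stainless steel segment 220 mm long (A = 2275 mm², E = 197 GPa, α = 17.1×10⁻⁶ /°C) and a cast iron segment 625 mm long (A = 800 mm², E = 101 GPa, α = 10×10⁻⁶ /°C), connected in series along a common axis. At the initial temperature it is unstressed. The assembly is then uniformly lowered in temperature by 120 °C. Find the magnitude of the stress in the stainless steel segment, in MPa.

σ ≈ 64.2 MPa (tensile)

With the walls removed the bar would change length by δ_free = Σ αᵢΔT Lᵢ = 17.1×10⁻⁶×120×220 + 10×10⁻⁶×120×625 = 1.201 mm.
Since the ends are fixed, an axial force P builds up, equal in every segment, with P · Σ Lᵢ/(AᵢEᵢ) = δ_free.
The series flexibility is Σ Lᵢ/(AᵢEᵢ) = 220/(2275×197×10³) + 625/(800×101×10³) = 8.226×10⁻⁶ mm/N.
P = 1.201 / 8.226×10⁻⁶ = 146100 N = 146.1 kN, tensile.
σ_{stainless steel} = P / A = 146100 / 2275 = 64.2 MPa.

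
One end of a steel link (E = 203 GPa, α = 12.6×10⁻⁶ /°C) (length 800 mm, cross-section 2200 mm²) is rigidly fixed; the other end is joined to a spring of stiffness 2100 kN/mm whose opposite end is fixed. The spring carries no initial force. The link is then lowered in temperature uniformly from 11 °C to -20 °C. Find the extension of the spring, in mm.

The unrestrained thermal change is αΔT L = 12.6×10⁻⁶ × 31 × 800 = 0.3125 mm.
With a force P in the spring, the elastic change of the link is PL/(AE) and that of the spring is P/k; compatibility requires their sum to equal δ_free.
So P = δ_free / [L/(AE) + 1/k] = 0.3125 / [ 800/(2200×203×10³) + 1/(2100×10³) ].
P = 0.3125 / 2.268×10⁻⁶ = 137800 N.
Spring extension = P/k = 137800/(2100×10³) = 0.06562 mm.

δ ≈ 0.0656 mm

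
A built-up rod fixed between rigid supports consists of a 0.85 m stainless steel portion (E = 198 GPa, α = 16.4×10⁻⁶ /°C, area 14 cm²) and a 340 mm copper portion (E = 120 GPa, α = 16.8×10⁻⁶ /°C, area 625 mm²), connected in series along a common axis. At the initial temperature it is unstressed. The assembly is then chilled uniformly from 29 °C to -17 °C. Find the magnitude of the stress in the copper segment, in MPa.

σ ≈ 190 MPa (tensile)

Free thermal contraction of the whole bar: Σ αᵢΔT Lᵢ = 16.4×10⁻⁶×46×850 + 16.8×10⁻⁶×46×340 = 0.904 mm.
The walls prevent any net length change, so an axial force P (same in every segment) develops. Compatibility: P · Σ Lᵢ/(AᵢEᵢ) = δ_free.
The series flexibility is Σ Lᵢ/(AᵢEᵢ) = 850/(1400×198×10³) + 340/(625×120×10³) = 7.6×10⁻⁶ mm/N.
Hence P = δ_free / Σ(L/AE) = 0.904/7.6×10⁻⁶ = 119 kN (tensile).
σ_{copper} = P / A = 119000 / 625 = 190.3 MPa.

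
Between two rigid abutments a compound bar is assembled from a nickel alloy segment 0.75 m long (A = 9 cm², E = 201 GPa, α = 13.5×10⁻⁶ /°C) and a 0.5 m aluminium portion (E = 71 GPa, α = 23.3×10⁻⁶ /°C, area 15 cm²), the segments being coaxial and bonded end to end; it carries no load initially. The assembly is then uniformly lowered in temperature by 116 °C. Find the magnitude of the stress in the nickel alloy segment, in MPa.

σ ≈ 317 MPa (tensile)

If the supports were absent, the total length change would be Σ αᵢΔT Lᵢ = 13.5×10⁻⁶×116×750 + 23.3×10⁻⁶×116×500 = 2.526 mm.
The walls prevent any net length change, so an axial force P (same in every segment) develops. Compatibility: P · Σ Lᵢ/(AᵢEᵢ) = δ_free.
Σ Lᵢ/(AᵢEᵢ) = 750/(900×201×10³) + 500/(1500×71×10³) = 8.841×10⁻⁶ mm/N.
P = 2.526 / 8.841×10⁻⁶ = 285700 N = 285.7 kN, tensile.
σ_{nickel alloy} = P / A = 285700 / 900 = 317.5 MPa.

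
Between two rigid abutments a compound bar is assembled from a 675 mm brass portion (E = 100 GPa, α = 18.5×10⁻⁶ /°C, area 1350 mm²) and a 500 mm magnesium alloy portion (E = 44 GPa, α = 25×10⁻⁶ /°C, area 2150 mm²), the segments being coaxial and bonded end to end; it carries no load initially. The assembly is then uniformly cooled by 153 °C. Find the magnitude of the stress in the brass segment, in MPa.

σ ≈ 275 MPa (tensile)

With the walls removed the bar would change length by δ_free = Σ αᵢΔT Lᵢ = 18.5×10⁻⁶×153×675 + 25×10⁻⁶×153×500 = 3.823 mm.
The rigid supports impose zero overall length change; the single axial force P common to all segments must satisfy P Σ Lᵢ/(AᵢEᵢ) = δ_free.
The series flexibility is Σ Lᵢ/(AᵢEᵢ) = 675/(1350×100×10³) + 500/(2150×44×10³) = 1.029×10⁻⁵ mm/N.
Hence P = δ_free / Σ(L/AE) = 3.823/1.029×10⁻⁵ = 371.7 kN (tensile).
σ_{brass} = P / A = 371700 / 1350 = 275.3 MPa.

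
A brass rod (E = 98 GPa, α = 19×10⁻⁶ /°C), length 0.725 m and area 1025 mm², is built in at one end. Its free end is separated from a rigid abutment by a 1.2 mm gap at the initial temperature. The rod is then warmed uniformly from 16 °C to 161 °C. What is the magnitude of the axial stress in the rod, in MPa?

Unrestrained expansion: δ_free = αΔT L = 19×10⁻⁶ × 145 × 725 = 1.997 mm.
The gap closes (δ_free > 1.2 mm) and the wall then resists a further 1.997 − 1.2 = 0.7974 mm of expansion.
So σ = E(δ_free − g)/L = 98×10³ × 0.7974/725 = 107.8 MPa.

σ ≈ 108 MPa (compressive)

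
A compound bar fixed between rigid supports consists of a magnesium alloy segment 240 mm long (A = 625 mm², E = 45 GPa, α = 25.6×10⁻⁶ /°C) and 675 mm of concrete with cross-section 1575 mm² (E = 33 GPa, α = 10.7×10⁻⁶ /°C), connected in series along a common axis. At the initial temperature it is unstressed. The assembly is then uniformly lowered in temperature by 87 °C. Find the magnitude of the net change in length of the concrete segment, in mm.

|ΔL| ≈ 0.0734 mm

With the walls removed the bar would change length by δ_free = Σ αᵢΔT Lᵢ = 25.6×10⁻⁶×87×240 + 10.7×10⁻⁶×87×675 = 1.163 mm.
The rigid supports impose zero overall length change; the single axial force P common to all segments must satisfy P Σ Lᵢ/(AᵢEᵢ) = δ_free.
Σ Lᵢ/(AᵢEᵢ) = 240/(625×45×10³) + 675/(1575×33×10³) = 2.152×10⁻⁵ mm/N.
Hence P = δ_free / Σ(L/AE) = 1.163/2.152×10⁻⁵ = 54.04 kN (tensile).
For the concrete segment, free thermal change = 10.7×10⁻⁶×87×675 = 0.6284 mm and elastic change from P = 54040×675/(1575×33×10³) = 0.7018 mm; these oppose, so the net change is 0.0734 mm (segment lengthens).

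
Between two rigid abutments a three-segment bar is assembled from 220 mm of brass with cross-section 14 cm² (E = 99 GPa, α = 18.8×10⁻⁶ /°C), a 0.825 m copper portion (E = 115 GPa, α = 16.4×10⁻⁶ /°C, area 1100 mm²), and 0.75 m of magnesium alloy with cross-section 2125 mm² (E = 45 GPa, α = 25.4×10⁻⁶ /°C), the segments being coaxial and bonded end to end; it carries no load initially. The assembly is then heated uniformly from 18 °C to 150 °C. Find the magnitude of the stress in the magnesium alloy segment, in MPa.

σ ≈ 143 MPa (compressive)

Free thermal expansion of the whole bar: Σ αᵢΔT Lᵢ = 18.8×10⁻⁶×132×220 + 16.4×10⁻⁶×132×825 + 25.4×10⁻⁶×132×750 = 4.847 mm.
The rigid supports impose zero overall length change; the single axial force P common to all segments must satisfy P Σ Lᵢ/(AᵢEᵢ) = δ_free.
Σ Lᵢ/(AᵢEᵢ) = 220/(1400×99×10³) + 825/(1100×115×10³) + 750/(2125×45×10³) = 1.595×10⁻⁵ mm/N.
P = 4.847 / 1.595×10⁻⁵ = 303800 N = 303.8 kN, compressive.
σ_{magnesium alloy} = P / A = 303800 / 2125 = 143 MPa.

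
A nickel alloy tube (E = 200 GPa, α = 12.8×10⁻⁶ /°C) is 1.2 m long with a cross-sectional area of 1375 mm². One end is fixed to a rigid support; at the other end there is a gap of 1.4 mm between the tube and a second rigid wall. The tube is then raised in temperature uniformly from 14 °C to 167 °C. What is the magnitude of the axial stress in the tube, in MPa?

Unrestrained expansion: δ_free = αΔT L = 12.8×10⁻⁶ × 153 × 1200 = 2.35 mm.
This exceeds the 1.4 mm gap, so the wall pushes back. The portion of expansion that must be recovered elastically is δ_free − gap = 2.35 − 1.4 = 0.9501 mm.
That suppressed elongation corresponds to σ = E·Δ/L = 200×10³ × 0.9501/1200 = 158.3 MPa.

σ ≈ 158 MPa (compressive)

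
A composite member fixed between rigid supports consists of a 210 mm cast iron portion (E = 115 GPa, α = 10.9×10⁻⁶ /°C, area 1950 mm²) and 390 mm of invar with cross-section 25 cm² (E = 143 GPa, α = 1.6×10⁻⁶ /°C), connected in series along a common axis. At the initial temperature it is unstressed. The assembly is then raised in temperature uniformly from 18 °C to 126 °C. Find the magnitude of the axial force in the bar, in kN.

Free thermal expansion of the whole bar: Σ αᵢΔT Lᵢ = 10.9×10⁻⁶×108×210 + 1.6×10⁻⁶×108×390 = 0.3146 mm.
The rigid supports impose zero overall length change; the single axial force P common to all segments must satisfy P Σ Lᵢ/(AᵢEᵢ) = δ_free.
The series flexibility is Σ Lᵢ/(AᵢEᵢ) = 210/(1950×115×10³) + 390/(2500×143×10³) = 2.027×10⁻⁶ mm/N.
P = 0.3146 / 2.027×10⁻⁶ = 155200 N = 155.2 kN, compressive.

P ≈ 155 kN (compressive)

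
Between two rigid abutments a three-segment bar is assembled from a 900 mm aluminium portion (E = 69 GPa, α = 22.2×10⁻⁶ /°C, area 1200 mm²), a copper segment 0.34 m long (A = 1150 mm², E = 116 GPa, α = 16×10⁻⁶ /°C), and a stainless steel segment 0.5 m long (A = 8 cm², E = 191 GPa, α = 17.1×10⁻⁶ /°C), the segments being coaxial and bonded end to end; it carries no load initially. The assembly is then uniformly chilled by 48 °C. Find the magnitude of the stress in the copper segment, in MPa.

σ ≈ 85 MPa (tensile)

If the supports were absent, the total length change would be Σ αᵢΔT Lᵢ = 22.2×10⁻⁶×48×900 + 16×10⁻⁶×48×340 + 17.1×10⁻⁶×48×500 = 1.631 mm.
The walls prevent any net length change, so an axial force P (same in every segment) develops. Compatibility: P · Σ Lᵢ/(AᵢEᵢ) = δ_free.
The series flexibility is Σ Lᵢ/(AᵢEᵢ) = 900/(1200×69×10³) + 340/(1150×116×10³) + 500/(800×191×10³) = 1.669×10⁻⁵ mm/N.
Hence P = δ_free / Σ(L/AE) = 1.631/1.669×10⁻⁵ = 97.69 kN (tensile).
σ_{copper} = P / A = 97690 / 1150 = 84.95 MPa.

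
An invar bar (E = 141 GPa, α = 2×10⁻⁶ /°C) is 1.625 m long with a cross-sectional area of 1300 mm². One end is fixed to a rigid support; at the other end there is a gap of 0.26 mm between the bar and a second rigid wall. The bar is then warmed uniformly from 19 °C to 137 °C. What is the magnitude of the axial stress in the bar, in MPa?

σ ≈ 10.7 MPa (compressive)

Unrestrained expansion: δ_free = αΔT L = 2×10⁻⁶ × 118 × 1625 = 0.3835 mm.
The gap closes (δ_free > 0.26 mm) and the wall then resists a further 0.3835 − 0.26 = 0.1235 mm of expansion.
So σ = E(δ_free − g)/L = 141×10³ × 0.1235/1625 = 10.72 MPa.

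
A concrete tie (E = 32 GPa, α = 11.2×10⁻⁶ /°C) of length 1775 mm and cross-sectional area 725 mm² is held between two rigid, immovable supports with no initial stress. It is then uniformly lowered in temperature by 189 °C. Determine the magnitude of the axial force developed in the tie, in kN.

P ≈ 49.1 kN (tensile)

With zero net strain, σ = E·αΔT = 32 GPa × 11.2×10⁻⁶ × 189 = 67.74 MPa.
Axial force P = σA = 67.74 × 725 = 49110 N = 49.11 kN, tensile.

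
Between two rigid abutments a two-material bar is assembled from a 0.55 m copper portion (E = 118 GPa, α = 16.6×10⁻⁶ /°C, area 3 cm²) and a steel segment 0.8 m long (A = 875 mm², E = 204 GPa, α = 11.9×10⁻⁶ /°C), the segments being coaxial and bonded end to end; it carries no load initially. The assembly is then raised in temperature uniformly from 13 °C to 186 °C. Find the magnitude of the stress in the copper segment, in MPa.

σ ≈ 537 MPa (compressive)

Free thermal expansion of the whole bar: Σ αᵢΔT Lᵢ = 16.6×10⁻⁶×173×550 + 11.9×10⁻⁶×173×800 = 3.226 mm.
Since the ends are fixed, an axial force P builds up, equal in every segment, with P · Σ Lᵢ/(AᵢEᵢ) = δ_free.
Σ Lᵢ/(AᵢEᵢ) = 550/(300×118×10³) + 800/(875×204×10³) = 2.002×10⁻⁵ mm/N.
P = 3.226 / 2.002×10⁻⁵ = 161200 N = 161.2 kN, compressive.
σ_{copper} = P / A = 161200 / 300 = 537.2 MPa.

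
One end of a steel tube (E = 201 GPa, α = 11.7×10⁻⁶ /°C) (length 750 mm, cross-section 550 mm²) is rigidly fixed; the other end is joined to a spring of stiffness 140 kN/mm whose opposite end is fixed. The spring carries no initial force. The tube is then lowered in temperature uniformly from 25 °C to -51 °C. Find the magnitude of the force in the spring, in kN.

P ≈ 47.9 kN

Free thermal contraction: δ_free = αΔT L = 11.7×10⁻⁶ × 76 × 750 = 0.6669 mm.
With a force P in the spring, the elastic change of the tube is PL/(AE) and that of the spring is P/k; compatibility requires their sum to equal δ_free.
P [ L/(AE) + 1/k ] = δ_free → P [ 750/(550×201×10³) + 1/(140×10³) ] = 0.6669.
P = 0.6669 / 1.393×10⁻⁵ = 47880 N.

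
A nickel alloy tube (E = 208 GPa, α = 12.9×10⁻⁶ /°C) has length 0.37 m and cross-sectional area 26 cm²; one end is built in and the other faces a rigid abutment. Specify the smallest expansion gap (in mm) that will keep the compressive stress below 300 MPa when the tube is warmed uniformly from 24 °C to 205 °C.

With no wall the tube would lengthen by αΔT L = 12.9×10⁻⁶ × 181 × 370 = 0.8639 mm.
A stress of 300 MPa corresponds to the wall pushing the tube back by σL/E = 300×370/(208×10³) = 0.5337 mm.
The gap must absorb the remainder: g_min = 0.8639 − 0.5337 = 0.3303 mm.

g ≈ 0.33 mm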